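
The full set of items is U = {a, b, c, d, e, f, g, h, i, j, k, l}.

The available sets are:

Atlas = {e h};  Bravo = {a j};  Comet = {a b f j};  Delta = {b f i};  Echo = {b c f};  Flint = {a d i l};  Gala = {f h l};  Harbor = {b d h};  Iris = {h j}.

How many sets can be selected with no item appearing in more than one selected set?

3

Atlas, Bravo, Echo are pairwise disjoint (Atlas={e,h}; Bravo={a,j}; Echo={b,c,f}).
Every remaining set overlaps one of these, and no 4 of the listed sets are pairwise disjoint, so 3 is the maximum.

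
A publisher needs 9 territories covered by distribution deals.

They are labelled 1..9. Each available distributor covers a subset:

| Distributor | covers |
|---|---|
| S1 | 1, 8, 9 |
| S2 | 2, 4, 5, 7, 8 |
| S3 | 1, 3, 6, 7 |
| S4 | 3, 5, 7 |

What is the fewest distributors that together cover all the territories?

Take {S1, S2, S3}. Their union is {1, 2, 3, 4, 5, 6, 7, 8, 9}, which is all 9 territories.
Only S2 contains 2, so S2 is forced; the remaining 4 territories need at least 2 more distributors (each remaining distributor adds at most 3) — so at least 3 distributors are needed, and 3 is optimal.

3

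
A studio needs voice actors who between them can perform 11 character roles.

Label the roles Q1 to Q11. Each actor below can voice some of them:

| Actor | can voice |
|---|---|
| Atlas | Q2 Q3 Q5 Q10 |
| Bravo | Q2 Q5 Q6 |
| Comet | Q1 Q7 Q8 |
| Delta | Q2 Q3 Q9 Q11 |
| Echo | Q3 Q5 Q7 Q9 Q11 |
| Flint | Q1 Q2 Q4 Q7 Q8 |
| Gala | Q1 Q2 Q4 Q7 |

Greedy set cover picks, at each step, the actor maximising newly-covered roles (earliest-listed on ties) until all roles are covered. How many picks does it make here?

Greedy: pick Echo (covers 5 new) → pick Flint (covers 4 new) → pick Atlas (covers 1 new) → pick Bravo (covers 1 new). Total picks: 4.

4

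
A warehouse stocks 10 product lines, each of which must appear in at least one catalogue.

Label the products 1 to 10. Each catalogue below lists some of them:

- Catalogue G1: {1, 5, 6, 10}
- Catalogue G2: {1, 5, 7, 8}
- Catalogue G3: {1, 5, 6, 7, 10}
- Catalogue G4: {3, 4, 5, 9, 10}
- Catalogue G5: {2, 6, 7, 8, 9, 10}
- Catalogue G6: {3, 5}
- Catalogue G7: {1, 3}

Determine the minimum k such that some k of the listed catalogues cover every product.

3

G3 and G4 and G5 together: G3 ∪ G4 ∪ G5 = {1, 2, 3, 4, 5, 6, 7, 8, 9, 10} — every product is covered.
Only G5 contains 2, so G5 is forced; the remaining 4 products need at least 2 more catalogues (each remaining catalogue adds at most 3) — so at least 3 catalogues are needed, and 3 is optimal.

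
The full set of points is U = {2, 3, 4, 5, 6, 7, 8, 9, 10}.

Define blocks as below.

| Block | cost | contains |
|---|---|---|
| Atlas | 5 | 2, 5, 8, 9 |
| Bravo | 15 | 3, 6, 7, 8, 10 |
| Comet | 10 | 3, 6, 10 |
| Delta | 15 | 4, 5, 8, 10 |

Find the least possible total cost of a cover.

Atlas, Bravo, Delta together cover every point (Atlas ∪ Bravo ∪ Delta = {2, 3, 4, 5, 6, 7, 8, 9, 10}); total cost 5 + 15 + 15 = 35.
The greedy pick Atlas, Comet, Bravo, Delta costs 45; no covering selection beats 35.

35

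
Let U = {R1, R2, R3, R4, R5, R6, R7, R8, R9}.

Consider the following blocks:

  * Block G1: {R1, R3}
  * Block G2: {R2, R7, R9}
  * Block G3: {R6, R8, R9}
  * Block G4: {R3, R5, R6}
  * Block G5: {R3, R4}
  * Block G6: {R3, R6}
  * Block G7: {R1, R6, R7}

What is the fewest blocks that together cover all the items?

5

G1 and G2 and G3 and G4 and G5 together: G1 ∪ G2 ∪ G3 ∪ G4 ∪ G5 = {R1, R2, R3, R4, R5, R6, R7, R8, R9} — every item is covered.
No 4 of the 7 blocks cover everything (all 35 combinations miss at least one item), so 5 is optimal.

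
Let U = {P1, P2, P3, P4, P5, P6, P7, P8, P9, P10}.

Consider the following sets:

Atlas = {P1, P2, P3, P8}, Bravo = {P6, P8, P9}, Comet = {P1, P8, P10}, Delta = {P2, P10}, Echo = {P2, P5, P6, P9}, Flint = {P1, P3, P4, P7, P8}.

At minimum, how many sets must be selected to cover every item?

Comet, Echo, and Flint cover everything between them: the union {P1, P2, P3, P4, P5, P6, P7, P8, P9, P10} is all of U.
Only Flint contains P4, so Flint is forced; the remaining 5 items need at least 2 more sets (each remaining set adds at most 4) — so at least 3 sets are needed, and 3 is optimal.

3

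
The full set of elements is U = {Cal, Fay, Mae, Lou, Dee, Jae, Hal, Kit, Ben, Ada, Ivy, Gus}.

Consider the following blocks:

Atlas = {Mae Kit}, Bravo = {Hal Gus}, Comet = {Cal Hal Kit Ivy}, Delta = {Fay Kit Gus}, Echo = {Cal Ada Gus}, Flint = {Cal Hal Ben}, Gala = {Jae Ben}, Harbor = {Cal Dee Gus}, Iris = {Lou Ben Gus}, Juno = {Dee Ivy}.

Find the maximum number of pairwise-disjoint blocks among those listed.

4

Atlas, Echo, Gala, Juno are pairwise disjoint (Atlas={Mae,Kit}; Echo={Cal,Ada,Gus}; Gala={Jae,Ben}; Juno={Dee,Ivy}).
Every remaining block overlaps one of these, and no 5 of the listed blocks are pairwise disjoint, so 4 is the maximum.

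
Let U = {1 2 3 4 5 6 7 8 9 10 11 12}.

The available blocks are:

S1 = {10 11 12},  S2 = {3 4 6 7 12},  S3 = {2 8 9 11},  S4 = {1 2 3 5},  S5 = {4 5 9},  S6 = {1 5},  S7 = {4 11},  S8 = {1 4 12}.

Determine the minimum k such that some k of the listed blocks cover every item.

4

S1 and S2 and S3 and S6 together: S1 ∪ S2 ∪ S3 ∪ S6 = {1, 2, 3, 4, 5, 6, 7, 8, 9, 10, 11, 12} — every item is covered.
Only S1 contains 10, so S1 is forced; the remaining 9 items need at least 3 more blocks (each remaining block adds at most 4) — so at least 4 blocks are needed, and 4 is optimal.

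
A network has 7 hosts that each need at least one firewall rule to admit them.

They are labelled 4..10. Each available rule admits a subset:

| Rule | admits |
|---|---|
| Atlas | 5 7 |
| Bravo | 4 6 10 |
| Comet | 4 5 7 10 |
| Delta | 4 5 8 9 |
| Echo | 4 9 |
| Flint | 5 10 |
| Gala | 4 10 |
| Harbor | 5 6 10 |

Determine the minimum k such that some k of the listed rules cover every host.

3

Comet and Delta and Harbor together: Comet ∪ Delta ∪ Harbor = {4, 5, 6, 7, 8, 9, 10} — every host is covered.
Only Delta contains 8, so Delta is forced; the remaining 3 hosts need at least 2 more rules (each remaining rule adds at most 2) — so at least 3 rules are needed, and 3 is optimal.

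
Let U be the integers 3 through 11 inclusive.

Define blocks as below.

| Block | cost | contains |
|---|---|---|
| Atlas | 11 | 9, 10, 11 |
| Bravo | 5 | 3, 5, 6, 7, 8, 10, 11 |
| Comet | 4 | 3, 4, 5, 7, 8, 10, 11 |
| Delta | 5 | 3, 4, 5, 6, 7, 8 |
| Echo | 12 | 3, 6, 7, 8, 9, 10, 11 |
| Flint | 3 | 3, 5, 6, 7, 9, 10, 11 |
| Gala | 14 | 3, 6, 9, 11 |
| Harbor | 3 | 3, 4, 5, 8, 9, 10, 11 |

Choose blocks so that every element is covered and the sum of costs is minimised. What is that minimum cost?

6

Flint, Harbor together cover every element (Flint ∪ Harbor = {3, 4, 5, 6, 7, 8, 9, 10, 11}); total cost 3 + 3 = 6.
No covering selection has total cost below 6.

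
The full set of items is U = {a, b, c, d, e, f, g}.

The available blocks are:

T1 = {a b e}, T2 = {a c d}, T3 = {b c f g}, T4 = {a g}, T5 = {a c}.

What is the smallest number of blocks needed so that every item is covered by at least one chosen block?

Take {T1, T2, T3}. Their union is {a, b, c, d, e, f, g}, which is all 7 items.
Only T2 contains d, so T2 is forced; the remaining 4 items need at least 2 more blocks (each remaining block adds at most 3) — so at least 3 blocks are needed, and 3 is optimal.

3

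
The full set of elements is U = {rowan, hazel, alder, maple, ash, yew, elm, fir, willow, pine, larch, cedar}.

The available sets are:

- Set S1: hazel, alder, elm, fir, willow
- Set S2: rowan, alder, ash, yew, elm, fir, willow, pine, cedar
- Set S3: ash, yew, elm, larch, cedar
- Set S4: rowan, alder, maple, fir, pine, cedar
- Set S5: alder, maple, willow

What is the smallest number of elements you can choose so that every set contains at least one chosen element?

2

The 2 elements {alder, elm} hit every set.
The sets S3, S5 are pairwise disjoint, so any hitting set needs a separate element for each — at least 2. Hence 2 is optimal.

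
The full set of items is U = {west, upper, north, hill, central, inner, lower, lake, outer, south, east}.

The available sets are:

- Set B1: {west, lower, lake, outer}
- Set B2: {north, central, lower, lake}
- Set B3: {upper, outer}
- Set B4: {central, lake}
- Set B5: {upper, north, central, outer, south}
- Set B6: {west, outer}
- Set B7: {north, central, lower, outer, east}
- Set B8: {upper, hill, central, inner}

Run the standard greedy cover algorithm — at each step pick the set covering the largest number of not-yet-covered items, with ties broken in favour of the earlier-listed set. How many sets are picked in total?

Greedy: pick B5 (covers 5 new) → pick B1 (covers 3 new) → pick B8 (covers 2 new) → pick B7 (covers 1 new). Total picks: 4.

4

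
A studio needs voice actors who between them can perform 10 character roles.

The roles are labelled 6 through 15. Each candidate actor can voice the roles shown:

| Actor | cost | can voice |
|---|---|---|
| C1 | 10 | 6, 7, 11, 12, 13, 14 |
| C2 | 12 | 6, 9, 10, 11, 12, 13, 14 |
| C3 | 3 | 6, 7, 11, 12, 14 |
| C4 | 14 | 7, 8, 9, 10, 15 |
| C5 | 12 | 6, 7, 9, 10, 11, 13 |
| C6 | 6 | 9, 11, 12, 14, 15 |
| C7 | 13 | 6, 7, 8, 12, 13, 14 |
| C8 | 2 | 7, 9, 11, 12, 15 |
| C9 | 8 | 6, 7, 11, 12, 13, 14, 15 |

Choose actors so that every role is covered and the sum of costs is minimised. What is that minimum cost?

C4, C9 together cover every role (C4 ∪ C9 = {6, 7, 8, 9, 10, 11, 12, 13, 14, 15}); total cost 14 + 8 = 22.
The greedy pick C8, C3, C2, C7 costs 30; no covering selection beats 22.

22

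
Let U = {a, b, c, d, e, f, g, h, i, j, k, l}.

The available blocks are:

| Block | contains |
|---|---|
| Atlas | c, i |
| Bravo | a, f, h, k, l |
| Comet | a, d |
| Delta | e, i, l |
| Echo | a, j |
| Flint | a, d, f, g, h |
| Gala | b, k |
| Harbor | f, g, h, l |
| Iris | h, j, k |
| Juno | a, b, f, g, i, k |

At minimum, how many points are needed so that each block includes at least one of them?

4

Take T = {a, c, k, l}. Each listed block contains at least one of these, so T is a hitting set of size 4.
The blocks Atlas, Comet, Gala, Harbor are pairwise disjoint, so any hitting set needs a separate point for each — at least 4. Hence 4 is optimal.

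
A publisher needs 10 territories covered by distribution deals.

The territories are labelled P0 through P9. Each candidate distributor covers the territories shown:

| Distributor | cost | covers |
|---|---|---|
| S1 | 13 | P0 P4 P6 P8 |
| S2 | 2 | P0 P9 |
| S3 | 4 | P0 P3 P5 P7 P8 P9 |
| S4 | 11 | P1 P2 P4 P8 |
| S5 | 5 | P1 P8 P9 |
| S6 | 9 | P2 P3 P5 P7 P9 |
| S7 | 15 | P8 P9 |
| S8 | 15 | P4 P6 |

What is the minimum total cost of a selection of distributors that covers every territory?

27

S1, S5, S6 together cover every territory (S1 ∪ S5 ∪ S6 = {P0, P1, P2, P3, P4, P5, P6, P7, P8, P9}); total cost 13 + 5 + 9 = 27.
The greedy pick S3, S4, S1 costs 28; no covering selection beats 27.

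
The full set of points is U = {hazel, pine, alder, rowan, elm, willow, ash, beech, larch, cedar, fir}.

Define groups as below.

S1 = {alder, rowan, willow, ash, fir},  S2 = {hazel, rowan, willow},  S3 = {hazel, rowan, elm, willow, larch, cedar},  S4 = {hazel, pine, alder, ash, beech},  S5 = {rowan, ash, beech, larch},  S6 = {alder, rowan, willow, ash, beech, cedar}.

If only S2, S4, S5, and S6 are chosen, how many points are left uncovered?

2

Union of S2, S4, S5, S6 = {hazel, pine, alder, rowan, willow, ash, beech, larch, cedar}.
Not covered: elm, fir — 2 points.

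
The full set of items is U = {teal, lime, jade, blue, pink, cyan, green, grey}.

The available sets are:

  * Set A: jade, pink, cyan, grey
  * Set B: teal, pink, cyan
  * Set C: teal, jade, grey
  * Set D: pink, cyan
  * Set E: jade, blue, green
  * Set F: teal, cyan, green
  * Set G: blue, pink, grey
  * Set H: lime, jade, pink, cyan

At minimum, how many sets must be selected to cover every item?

C, E, and H cover everything between them: the union {teal, lime, jade, blue, pink, cyan, green, grey} is all of U.
Only H contains lime, so H is forced; the remaining 4 items need at least 2 more sets (each remaining set adds at most 2) — so at least 3 sets are needed, and 3 is optimal.

3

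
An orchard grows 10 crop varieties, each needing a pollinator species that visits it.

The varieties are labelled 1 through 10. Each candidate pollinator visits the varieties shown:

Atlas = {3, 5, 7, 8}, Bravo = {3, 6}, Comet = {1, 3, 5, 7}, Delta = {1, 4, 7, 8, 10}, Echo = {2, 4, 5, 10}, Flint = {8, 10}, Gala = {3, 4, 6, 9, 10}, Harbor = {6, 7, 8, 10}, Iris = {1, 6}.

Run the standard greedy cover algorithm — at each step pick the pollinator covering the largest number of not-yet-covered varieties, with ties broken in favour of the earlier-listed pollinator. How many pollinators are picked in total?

3

Greedy: pick Delta (covers 5 new) → pick Gala (covers 3 new) → pick Echo (covers 2 new). Total picks: 3.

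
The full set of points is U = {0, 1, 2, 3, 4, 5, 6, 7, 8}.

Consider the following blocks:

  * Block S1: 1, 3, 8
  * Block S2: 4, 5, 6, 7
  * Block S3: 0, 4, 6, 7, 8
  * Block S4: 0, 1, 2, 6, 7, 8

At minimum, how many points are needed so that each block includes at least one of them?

The 2 points {3, 7} hit every block.
The blocks S1, S2 are pairwise disjoint, so any hitting set needs a separate point for each — at least 2. Hence 2 is optimal.

2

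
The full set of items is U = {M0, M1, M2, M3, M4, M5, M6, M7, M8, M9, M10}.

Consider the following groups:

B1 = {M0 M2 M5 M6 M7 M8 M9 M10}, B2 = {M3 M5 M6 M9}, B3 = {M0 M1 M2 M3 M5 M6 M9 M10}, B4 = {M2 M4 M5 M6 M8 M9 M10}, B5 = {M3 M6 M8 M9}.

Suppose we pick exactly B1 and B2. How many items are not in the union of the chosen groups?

2

Union of B1, B2 = {M0, M2, M3, M5, M6, M7, M8, M9, M10}.
Not covered: M1, M4 — 2 items.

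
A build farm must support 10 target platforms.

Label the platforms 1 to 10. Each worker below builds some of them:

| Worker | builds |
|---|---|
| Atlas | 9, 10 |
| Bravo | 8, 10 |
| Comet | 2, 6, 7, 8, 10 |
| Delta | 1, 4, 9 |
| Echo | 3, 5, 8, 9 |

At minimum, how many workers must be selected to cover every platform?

Take {Comet, Delta, Echo}. Their union is {1, 2, 3, 4, 5, 6, 7, 8, 9, 10}, which is all 10 platforms.
Only Delta contains 1, so Delta is forced; the remaining 7 platforms need at least 2 more workers (each remaining worker adds at most 5) — so at least 3 workers are needed, and 3 is optimal.

3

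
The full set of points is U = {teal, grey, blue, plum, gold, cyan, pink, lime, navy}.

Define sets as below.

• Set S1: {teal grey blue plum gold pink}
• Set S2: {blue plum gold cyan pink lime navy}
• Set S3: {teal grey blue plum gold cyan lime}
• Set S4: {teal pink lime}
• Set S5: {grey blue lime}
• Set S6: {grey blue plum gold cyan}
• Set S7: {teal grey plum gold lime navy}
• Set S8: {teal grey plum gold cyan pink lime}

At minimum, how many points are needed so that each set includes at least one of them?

Take H = {grey, lime}. Each listed set contains at least one of these, so H is a hitting set of size 2.
The sets S4, S6 are pairwise disjoint, so any hitting set needs a separate point for each — at least 2. Hence 2 is optimal.

2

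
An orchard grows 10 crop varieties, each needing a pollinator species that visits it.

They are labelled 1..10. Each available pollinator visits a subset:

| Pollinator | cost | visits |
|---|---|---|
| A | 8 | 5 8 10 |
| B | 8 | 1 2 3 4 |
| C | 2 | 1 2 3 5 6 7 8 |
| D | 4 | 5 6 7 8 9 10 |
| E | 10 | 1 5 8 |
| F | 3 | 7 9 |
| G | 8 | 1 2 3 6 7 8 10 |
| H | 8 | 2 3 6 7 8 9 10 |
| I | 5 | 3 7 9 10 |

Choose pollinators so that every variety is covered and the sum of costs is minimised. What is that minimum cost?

12

B, D together cover every variety (B ∪ D = {1, 2, 3, 4, 5, 6, 7, 8, 9, 10}); total cost 8 + 4 = 12.
The greedy pick C, D, B costs 14; no covering selection beats 12.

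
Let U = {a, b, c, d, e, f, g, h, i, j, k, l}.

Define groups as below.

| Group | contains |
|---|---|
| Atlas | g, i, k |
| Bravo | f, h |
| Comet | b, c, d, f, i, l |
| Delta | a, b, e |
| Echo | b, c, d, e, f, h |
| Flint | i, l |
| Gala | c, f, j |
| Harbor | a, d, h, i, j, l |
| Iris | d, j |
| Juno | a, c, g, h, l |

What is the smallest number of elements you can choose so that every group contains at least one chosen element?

4

Take T = {a, f, i, j}. Each listed group contains at least one of these, so T is a hitting set of size 4.
The groups Atlas, Bravo, Delta, Iris are pairwise disjoint, so any hitting set needs a separate element for each — at least 4. Hence 4 is optimal.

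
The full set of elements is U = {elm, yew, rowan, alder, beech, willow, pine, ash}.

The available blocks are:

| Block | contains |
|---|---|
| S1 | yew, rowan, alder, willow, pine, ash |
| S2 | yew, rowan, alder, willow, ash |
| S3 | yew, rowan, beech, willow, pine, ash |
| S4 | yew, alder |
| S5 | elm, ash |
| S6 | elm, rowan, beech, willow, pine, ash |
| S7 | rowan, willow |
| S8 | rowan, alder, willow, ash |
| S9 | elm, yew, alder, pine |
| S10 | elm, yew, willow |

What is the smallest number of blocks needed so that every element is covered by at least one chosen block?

S4 and S6 cover everything between them: the union {elm, yew, rowan, alder, beech, willow, pine, ash} is all of U.
No single block has all 8 elements (the largest, S1, has 6), so 2 is optimal.

2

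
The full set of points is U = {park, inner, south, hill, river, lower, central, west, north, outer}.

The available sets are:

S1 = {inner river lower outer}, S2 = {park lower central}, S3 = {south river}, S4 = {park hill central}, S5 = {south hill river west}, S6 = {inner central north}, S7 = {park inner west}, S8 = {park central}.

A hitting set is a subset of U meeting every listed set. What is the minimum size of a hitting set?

H = {park, inner, south} meets every set (each contains at least one member of H), and |H| = 3.
No choice of 2 points meets every set, so 3 is the minimum.

3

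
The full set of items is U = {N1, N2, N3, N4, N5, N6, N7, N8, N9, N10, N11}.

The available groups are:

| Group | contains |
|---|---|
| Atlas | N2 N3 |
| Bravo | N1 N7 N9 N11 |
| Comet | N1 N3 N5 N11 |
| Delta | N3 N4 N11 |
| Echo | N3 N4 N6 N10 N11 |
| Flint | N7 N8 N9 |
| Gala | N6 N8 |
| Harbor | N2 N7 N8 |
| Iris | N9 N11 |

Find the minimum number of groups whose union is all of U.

Comet and Echo and Flint and Harbor together: Comet ∪ Echo ∪ Flint ∪ Harbor = {N1, N2, N3, N4, N5, N6, N7, N8, N9, N10, N11} — every item is covered.
Only Comet contains N5, so Comet is forced; the remaining 7 items need at least 3 more groups (each remaining group adds at most 3) — so at least 4 groups are needed, and 4 is optimal.

4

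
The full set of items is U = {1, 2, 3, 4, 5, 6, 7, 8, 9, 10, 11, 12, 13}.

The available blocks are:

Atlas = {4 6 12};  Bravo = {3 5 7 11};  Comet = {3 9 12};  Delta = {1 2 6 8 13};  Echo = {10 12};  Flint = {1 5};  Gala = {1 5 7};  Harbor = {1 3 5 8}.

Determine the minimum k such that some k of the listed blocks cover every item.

5

Atlas and Bravo and Comet and Delta and Echo together: Atlas ∪ Bravo ∪ Comet ∪ Delta ∪ Echo = {1, 2, 3, 4, 5, 6, 7, 8, 9, 10, 11, 12, 13} — every item is covered.
No 4 of the 8 blocks cover everything (all 70 combinations miss at least one item), so 5 is optimal.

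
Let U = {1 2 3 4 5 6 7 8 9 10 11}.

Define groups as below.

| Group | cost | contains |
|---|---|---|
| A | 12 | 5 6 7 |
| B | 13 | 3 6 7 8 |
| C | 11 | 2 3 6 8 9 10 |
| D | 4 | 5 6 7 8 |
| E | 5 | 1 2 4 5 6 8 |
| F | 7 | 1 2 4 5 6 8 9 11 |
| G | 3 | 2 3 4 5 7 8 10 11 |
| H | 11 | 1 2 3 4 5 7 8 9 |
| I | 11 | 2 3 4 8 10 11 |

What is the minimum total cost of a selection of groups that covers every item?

F, G together cover every item (F ∪ G = {1, 2, 3, 4, 5, 6, 7, 8, 9, 10, 11}); total cost 7 + 3 = 10.
No covering selection has total cost below 10.

10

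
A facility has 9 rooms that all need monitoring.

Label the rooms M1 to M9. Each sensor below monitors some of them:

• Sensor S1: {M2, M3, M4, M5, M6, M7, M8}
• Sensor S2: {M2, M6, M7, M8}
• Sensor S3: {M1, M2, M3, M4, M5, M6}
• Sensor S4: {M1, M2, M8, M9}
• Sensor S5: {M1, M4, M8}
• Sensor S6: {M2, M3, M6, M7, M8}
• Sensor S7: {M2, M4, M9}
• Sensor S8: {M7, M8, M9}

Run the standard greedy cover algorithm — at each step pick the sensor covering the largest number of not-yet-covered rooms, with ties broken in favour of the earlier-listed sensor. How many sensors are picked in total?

Greedy: pick S1 (covers 7 new) → pick S4 (covers 2 new). Total picks: 2.

2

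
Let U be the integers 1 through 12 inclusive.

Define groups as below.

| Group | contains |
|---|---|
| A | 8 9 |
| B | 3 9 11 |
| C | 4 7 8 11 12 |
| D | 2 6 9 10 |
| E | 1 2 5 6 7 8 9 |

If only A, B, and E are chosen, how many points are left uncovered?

Union of A, B, E = {1, 2, 3, 5, 6, 7, 8, 9, 11}.
Not covered: 4, 10, 12 — 3 points.

3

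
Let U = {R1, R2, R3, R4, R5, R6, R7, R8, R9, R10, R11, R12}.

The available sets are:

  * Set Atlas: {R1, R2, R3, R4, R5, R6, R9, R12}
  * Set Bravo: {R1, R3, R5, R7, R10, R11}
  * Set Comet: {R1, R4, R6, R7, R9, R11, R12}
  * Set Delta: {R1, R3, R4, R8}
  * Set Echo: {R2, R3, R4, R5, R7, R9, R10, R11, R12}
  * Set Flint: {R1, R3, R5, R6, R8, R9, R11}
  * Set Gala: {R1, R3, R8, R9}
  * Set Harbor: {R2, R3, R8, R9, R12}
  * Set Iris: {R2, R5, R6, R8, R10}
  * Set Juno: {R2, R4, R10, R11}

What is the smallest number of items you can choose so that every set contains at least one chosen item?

2

H = {R1, R2} meets every set (each contains at least one member of H), and |H| = 2.
The sets Gala, Juno are pairwise disjoint, so any hitting set needs a separate item for each — at least 2. Hence 2 is optimal.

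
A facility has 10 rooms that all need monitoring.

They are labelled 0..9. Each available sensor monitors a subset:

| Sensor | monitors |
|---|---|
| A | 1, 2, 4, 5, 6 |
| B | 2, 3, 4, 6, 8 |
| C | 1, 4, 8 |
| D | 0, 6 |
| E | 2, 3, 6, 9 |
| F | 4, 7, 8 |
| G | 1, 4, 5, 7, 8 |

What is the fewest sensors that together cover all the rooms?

3

D and E and G together: D ∪ E ∪ G = {0, 1, 2, 3, 4, 5, 6, 7, 8, 9} — every room is covered.
Only D contains 0, so D is forced; the remaining 8 rooms need at least 2 more sensors (each remaining sensor adds at most 5) — so at least 3 sensors are needed, and 3 is optimal.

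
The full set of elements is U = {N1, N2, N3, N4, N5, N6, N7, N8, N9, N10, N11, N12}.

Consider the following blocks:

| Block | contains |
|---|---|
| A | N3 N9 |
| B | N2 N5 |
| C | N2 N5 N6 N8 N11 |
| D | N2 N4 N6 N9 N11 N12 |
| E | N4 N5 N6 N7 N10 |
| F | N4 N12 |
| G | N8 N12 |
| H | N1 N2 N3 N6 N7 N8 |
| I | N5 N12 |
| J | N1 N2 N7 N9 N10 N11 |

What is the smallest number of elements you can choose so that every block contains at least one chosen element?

4

Take T = {N3, N5, N11, N12}. Each listed block contains at least one of these, so T is a hitting set of size 4.
No choice of 3 elements meets every block, so 4 is the minimum.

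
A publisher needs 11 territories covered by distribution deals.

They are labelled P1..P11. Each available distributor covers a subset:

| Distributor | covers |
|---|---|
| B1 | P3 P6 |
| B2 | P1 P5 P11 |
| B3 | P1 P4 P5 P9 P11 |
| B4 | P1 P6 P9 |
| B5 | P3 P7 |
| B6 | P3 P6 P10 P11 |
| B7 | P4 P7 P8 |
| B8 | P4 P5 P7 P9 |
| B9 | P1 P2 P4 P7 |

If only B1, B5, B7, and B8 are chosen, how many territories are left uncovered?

Union of B1, B5, B7, B8 = {P3, P4, P5, P6, P7, P8, P9}.
Not covered: P1, P2, P10, P11 — 4 territories.

4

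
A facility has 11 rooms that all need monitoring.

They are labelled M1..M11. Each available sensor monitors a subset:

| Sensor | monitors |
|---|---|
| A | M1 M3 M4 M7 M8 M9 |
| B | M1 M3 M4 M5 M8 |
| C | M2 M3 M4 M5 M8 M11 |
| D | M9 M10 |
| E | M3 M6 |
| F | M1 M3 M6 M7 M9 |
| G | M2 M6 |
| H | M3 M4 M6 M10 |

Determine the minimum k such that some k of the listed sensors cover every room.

C and F and H together: C ∪ F ∪ H = {M1, M2, M3, M4, M5, M6, M7, M8, M9, M10, M11} — every room is covered.
Only C contains M11, so C is forced; the remaining 5 rooms need at least 2 more sensors (each remaining sensor adds at most 4) — so at least 3 sensors are needed, and 3 is optimal.

3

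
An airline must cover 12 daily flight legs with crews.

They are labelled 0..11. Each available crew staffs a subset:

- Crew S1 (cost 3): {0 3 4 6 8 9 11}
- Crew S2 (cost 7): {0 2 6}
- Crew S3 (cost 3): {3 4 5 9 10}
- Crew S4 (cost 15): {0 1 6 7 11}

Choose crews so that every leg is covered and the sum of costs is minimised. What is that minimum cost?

28

S1, S2, S3, S4 together cover every leg (S1 ∪ S2 ∪ S3 ∪ S4 = {0, 1, 2, 3, 4, 5, 6, 7, 8, 9, 10, 11}); total cost 3 + 7 + 3 + 15 = 28.
No covering selection has total cost below 28.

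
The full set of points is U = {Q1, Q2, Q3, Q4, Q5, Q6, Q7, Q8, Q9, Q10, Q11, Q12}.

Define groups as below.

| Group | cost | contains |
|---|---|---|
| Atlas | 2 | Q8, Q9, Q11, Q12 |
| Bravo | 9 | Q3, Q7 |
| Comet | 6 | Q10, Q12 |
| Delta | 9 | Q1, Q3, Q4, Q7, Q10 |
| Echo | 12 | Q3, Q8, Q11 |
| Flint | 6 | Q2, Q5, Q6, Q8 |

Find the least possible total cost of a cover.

Atlas, Delta, Flint together cover every point (Atlas ∪ Delta ∪ Flint = {Q1, Q2, Q3, Q4, Q5, Q6, Q7, Q8, Q9, Q10, Q11, Q12}); total cost 2 + 9 + 6 = 17.
No covering selection has total cost below 17.

17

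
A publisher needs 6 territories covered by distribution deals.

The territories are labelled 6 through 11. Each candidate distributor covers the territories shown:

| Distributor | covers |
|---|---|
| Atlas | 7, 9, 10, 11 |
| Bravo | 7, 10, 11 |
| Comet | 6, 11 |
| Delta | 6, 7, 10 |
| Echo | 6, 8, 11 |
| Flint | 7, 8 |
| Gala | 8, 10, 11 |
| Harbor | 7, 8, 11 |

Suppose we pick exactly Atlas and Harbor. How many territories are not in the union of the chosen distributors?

1

Union of Atlas, Harbor = {7, 8, 9, 10, 11}.
Not covered: 6 — 1 territory.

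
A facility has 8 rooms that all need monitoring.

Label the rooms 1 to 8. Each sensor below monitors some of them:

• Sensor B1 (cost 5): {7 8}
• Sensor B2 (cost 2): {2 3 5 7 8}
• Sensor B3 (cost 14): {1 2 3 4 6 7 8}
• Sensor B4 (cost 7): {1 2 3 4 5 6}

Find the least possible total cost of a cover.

9

B2, B4 together cover every room (B2 ∪ B4 = {1, 2, 3, 4, 5, 6, 7, 8}); total cost 2 + 7 = 9.
No covering selection has total cost below 9.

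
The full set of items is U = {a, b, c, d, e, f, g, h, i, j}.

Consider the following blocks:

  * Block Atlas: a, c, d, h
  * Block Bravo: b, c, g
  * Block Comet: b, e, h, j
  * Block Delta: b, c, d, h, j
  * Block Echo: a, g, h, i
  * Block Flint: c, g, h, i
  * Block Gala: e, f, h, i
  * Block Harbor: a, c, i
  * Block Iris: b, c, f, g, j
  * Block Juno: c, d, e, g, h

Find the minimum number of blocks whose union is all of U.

3

Take {Atlas, Gala, Iris}. Their union is {a, b, c, d, e, f, g, h, i, j}, which is all 10 items.
No 2 of the 10 blocks cover everything (all 45 combinations miss at least one item), so 3 is optimal.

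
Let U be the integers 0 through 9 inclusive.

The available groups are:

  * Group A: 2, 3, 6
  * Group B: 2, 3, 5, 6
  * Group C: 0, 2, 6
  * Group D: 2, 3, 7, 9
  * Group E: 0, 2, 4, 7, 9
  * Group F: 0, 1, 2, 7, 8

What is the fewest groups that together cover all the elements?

Take {B, E, F}. Their union is {0, 1, 2, 3, 4, 5, 6, 7, 8, 9}, which is all 10 elements.
Only F contains 1, so F is forced; the remaining 5 elements need at least 2 more groups (each remaining group adds at most 3) — so at least 3 groups are needed, and 3 is optimal.

3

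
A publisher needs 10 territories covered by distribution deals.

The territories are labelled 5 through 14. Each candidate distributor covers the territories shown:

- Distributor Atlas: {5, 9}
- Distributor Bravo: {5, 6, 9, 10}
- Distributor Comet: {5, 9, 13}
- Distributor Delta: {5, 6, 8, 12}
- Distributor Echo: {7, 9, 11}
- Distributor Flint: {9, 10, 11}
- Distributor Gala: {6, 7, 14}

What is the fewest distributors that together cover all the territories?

Take {Comet, Delta, Flint, Gala}. Their union is {5, 6, 7, 8, 9, 10, 11, 12, 13, 14}, which is all 10 territories.
Only Comet contains 13, so Comet is forced; the remaining 7 territories need at least 3 more distributors (each remaining distributor adds at most 3) — so at least 4 distributors are needed, and 4 is optimal.

4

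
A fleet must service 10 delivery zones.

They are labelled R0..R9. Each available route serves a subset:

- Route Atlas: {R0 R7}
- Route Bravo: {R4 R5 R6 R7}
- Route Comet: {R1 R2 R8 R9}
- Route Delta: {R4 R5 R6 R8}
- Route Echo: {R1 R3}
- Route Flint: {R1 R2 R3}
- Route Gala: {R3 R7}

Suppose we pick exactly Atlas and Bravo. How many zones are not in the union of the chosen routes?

Union of Atlas, Bravo = {R0, R4, R5, R6, R7}.
Not covered: R1, R2, R3, R8, R9 — 5 zones.

5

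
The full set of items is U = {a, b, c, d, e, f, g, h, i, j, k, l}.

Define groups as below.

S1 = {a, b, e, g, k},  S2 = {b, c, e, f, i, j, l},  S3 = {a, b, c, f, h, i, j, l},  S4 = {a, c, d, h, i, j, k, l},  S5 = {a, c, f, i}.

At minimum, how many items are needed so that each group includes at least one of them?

2

T = {i, k} meets every group (each contains at least one member of T), and |T| = 2.
No single item lies in every group, so at least 2 are needed and 2 is optimal.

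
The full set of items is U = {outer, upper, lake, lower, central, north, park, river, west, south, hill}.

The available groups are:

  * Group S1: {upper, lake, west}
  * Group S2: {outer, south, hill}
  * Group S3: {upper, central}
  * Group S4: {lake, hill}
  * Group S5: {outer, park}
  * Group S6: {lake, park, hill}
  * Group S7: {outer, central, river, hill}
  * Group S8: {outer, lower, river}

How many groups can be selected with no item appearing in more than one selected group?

S3, S4, S5 are pairwise disjoint (S3={upper,central}; S4={lake,hill}; S5={outer,park}).
Every remaining group overlaps one of these, and no 4 of the listed groups are pairwise disjoint, so 3 is the maximum.

3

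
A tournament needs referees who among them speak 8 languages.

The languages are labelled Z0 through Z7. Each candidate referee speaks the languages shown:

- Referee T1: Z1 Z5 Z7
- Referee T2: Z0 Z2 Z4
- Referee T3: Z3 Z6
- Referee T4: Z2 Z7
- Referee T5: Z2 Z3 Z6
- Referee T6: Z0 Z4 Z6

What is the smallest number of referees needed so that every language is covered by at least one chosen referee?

3

T1 and T5 and T6 together: T1 ∪ T5 ∪ T6 = {Z0, Z1, Z2, Z3, Z4, Z5, Z6, Z7} — every language is covered.
Each referee has at most 3 languages, and 2·3 = 6 < 8 — so at least 3 referees are needed, and 3 is optimal.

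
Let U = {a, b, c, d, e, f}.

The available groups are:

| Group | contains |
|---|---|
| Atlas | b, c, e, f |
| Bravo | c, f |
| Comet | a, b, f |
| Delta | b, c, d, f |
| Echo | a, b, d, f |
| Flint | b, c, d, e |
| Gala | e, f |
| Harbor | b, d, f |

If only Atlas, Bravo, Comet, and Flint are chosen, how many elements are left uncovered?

Union of Atlas, Bravo, Comet, Flint = {a, b, c, d, e, f} — that's every element, so 0 are uncovered.

0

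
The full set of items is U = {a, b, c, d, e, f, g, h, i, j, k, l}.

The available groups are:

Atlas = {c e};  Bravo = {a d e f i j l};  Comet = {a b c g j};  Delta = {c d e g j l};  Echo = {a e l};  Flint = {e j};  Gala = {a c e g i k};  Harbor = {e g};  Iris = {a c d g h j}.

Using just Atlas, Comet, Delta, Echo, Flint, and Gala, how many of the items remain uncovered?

2

Union of Atlas, Comet, Delta, Echo, Flint, Gala = {a, b, c, d, e, g, i, j, k, l}.
Not covered: f, h — 2 items.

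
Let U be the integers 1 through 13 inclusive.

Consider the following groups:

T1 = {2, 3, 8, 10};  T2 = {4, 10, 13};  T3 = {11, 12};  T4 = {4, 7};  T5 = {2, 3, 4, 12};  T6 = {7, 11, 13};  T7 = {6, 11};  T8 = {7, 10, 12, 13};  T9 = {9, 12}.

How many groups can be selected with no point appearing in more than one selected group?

4

T1, T4, T7, T9 are pairwise disjoint (T1={2,3,8,10}; T4={4,7}; T7={6,11}; T9={9,12}).
Every remaining group overlaps one of these, and no 5 of the listed groups are pairwise disjoint, so 4 is the maximum.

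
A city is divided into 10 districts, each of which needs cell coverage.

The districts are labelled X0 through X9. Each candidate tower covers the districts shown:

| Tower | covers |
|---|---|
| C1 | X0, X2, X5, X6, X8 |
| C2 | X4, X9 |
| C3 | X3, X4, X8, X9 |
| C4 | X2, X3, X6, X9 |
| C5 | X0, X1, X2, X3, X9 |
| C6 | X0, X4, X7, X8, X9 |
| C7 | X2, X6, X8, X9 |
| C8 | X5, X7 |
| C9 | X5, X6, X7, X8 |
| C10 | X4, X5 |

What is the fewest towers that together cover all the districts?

C3 and C5 and C9 together: C3 ∪ C5 ∪ C9 = {X0, X1, X2, X3, X4, X5, X6, X7, X8, X9} — every district is covered.
Only C5 contains X1, so C5 is forced; the remaining 5 districts need at least 2 more towers (each remaining tower adds at most 4) — so at least 3 towers are needed, and 3 is optimal.

3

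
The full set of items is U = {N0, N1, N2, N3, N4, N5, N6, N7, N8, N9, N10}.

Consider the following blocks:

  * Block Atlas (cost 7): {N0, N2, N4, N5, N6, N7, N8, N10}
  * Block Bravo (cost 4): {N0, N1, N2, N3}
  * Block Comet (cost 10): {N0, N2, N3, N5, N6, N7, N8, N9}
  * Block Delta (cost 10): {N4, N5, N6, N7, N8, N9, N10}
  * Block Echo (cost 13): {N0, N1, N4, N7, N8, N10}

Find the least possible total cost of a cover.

Bravo, Delta together cover every item (Bravo ∪ Delta = {N0, N1, N2, N3, N4, N5, N6, N7, N8, N9, N10}); total cost 4 + 10 = 14.
The greedy pick Atlas, Bravo, Comet costs 21; no covering selection beats 14.

14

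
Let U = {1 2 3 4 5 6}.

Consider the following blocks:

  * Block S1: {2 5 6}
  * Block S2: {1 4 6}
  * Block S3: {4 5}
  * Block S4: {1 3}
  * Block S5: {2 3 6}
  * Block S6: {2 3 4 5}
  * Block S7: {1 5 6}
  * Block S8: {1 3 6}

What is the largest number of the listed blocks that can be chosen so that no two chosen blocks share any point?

S1, S4 are pairwise disjoint (S1={2,5,6}; S4={1,3}).
Every remaining block overlaps one of these, and no 3 of the listed blocks are pairwise disjoint, so 2 is the maximum.

2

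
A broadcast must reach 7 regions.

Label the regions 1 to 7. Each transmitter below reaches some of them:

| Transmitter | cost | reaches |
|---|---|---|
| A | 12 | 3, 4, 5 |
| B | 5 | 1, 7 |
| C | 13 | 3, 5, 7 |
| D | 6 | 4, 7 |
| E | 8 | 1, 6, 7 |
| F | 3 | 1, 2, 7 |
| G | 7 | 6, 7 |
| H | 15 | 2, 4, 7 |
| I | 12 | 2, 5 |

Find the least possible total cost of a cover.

22

A, F, G together cover every region (A ∪ F ∪ G = {1, 2, 3, 4, 5, 6, 7}); total cost 12 + 3 + 7 = 22.
No covering selection has total cost below 22.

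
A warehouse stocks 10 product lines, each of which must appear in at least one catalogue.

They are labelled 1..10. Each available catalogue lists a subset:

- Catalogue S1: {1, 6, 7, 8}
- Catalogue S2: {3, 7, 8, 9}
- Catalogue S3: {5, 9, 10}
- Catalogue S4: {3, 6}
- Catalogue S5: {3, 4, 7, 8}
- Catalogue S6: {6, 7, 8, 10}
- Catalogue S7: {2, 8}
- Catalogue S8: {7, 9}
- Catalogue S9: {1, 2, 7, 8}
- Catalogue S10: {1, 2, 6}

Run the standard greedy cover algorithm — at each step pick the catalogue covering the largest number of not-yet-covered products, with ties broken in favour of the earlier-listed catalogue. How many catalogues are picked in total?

4

Greedy: pick S1 (covers 4 new) → pick S3 (covers 3 new) → pick S5 (covers 2 new) → pick S7 (covers 1 new). Total picks: 4.
(The true minimum cover uses only 3 catalogues, so greedy is not optimal here.)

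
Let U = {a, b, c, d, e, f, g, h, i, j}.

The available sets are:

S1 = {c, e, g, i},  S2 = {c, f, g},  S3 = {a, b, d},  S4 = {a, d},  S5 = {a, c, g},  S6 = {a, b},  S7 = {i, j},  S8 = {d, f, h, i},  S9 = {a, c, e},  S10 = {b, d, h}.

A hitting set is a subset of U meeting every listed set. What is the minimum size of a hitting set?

4

T = {a, b, f, i} meets every set (each contains at least one member of T), and |T| = 4.
No choice of 3 items meets every set, so 4 is the minimum.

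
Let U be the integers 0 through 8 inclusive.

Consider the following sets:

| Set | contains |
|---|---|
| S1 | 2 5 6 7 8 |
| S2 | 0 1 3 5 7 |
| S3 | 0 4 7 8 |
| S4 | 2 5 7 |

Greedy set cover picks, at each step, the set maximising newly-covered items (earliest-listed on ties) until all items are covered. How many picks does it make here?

3

Greedy: pick S1 (covers 5 new) → pick S2 (covers 3 new) → pick S3 (covers 1 new). Total picks: 3.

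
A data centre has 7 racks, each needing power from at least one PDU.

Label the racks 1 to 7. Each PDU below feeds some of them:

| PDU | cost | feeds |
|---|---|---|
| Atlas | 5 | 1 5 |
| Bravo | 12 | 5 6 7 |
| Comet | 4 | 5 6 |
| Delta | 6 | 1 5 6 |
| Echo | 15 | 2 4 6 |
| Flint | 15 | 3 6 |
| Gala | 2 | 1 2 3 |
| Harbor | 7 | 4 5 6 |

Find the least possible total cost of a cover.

Bravo, Gala, Harbor together cover every rack (Bravo ∪ Gala ∪ Harbor = {1, 2, 3, 4, 5, 6, 7}); total cost 12 + 2 + 7 = 21.
The greedy pick Gala, Comet, Harbor, Bravo costs 25; no covering selection beats 21.

21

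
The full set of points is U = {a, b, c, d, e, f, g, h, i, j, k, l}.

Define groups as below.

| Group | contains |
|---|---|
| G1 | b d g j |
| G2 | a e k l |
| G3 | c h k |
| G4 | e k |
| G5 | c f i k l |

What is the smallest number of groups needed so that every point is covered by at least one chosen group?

G1 and G2 and G3 and G5 together: G1 ∪ G2 ∪ G3 ∪ G5 = {a, b, c, d, e, f, g, h, i, j, k, l} — every point is covered.
Only G3 contains h, so G3 is forced; the remaining 9 points need at least 3 more groups (each remaining group adds at most 4) — so at least 4 groups are needed, and 4 is optimal.

4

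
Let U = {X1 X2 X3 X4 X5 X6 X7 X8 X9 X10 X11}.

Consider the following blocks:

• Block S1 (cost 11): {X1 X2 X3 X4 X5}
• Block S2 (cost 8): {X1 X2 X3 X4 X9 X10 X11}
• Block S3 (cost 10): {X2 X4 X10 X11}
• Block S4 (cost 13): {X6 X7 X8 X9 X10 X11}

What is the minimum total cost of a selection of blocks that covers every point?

S1, S4 together cover every point (S1 ∪ S4 = {X1, X2, X3, X4, X5, X6, X7, X8, X9, X10, X11}); total cost 11 + 13 = 24.
The greedy pick S2, S4, S1 costs 32; no covering selection beats 24.

24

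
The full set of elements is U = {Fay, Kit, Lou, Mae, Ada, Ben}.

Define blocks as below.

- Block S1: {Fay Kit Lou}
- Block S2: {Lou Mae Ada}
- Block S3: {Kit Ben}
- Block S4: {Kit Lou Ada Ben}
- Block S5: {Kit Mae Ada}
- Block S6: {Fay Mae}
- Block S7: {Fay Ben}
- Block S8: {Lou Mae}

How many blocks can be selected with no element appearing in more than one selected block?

S3, S6 are pairwise disjoint (S3={Kit,Ben}; S6={Fay,Mae}).
Every remaining block overlaps one of these, and no 3 of the listed blocks are pairwise disjoint, so 2 is the maximum.

2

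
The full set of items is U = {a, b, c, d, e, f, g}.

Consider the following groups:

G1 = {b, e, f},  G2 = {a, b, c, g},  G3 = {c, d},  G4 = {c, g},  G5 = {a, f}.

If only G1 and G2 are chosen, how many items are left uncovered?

Union of G1, G2 = {a, b, c, e, f, g}.
Not covered: d — 1 item.

1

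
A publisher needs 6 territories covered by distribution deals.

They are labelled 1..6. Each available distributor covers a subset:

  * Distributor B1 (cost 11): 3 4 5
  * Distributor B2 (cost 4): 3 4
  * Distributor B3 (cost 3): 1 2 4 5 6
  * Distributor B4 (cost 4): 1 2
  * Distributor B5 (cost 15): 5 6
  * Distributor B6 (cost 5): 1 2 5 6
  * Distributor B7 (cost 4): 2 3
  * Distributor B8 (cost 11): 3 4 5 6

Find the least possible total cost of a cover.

7

B3, B7 together cover every territory (B3 ∪ B7 = {1, 2, 3, 4, 5, 6}); total cost 3 + 4 = 7.
No covering selection has total cost below 7.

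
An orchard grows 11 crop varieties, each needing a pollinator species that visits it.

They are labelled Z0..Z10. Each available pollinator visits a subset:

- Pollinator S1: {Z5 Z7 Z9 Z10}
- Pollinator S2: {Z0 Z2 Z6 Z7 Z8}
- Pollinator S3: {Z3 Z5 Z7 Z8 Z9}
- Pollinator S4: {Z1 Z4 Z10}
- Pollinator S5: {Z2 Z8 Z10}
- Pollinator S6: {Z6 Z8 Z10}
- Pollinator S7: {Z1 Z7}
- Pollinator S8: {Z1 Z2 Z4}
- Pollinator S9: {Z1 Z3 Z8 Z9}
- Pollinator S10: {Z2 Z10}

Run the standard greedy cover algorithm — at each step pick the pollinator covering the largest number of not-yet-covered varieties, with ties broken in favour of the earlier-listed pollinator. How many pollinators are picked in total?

4

Greedy: pick S2 (covers 5 new) → pick S1 (covers 3 new) → pick S4 (covers 2 new) → pick S3 (covers 1 new). Total picks: 4.
(The true minimum cover uses only 3 pollinators, so greedy is not optimal here.)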